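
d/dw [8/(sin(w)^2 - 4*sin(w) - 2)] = 16*(2 - sin(w))*cos(w)/(4*sin(w) + cos(w)^2 + 1)^2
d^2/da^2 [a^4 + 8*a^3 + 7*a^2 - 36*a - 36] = 12*a^2 + 48*a + 14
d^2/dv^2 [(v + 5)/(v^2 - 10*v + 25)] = 2*(v + 25)/(v^4 - 20*v^3 + 150*v^2 - 500*v + 625)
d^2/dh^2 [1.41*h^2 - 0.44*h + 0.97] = 2.82000000000000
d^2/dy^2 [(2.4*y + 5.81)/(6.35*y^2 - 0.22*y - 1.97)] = ((-91.44*y - 72.731)*(-6.35*y^2 + 0.22*y + 1.97) - (2.4*y + 5.81)*(12.7*y - 0.22)*(25.4*y - 0.44))/(-6.35*y^2 + 0.22*y + 1.97)^3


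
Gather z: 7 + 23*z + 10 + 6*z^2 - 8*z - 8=6*z^2 + 15*z + 9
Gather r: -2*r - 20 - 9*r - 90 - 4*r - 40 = -15*r - 150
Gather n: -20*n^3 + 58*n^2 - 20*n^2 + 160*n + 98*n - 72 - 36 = -20*n^3 + 38*n^2 + 258*n - 108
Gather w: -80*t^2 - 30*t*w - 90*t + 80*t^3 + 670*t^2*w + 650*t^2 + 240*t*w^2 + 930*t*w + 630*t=80*t^3 + 570*t^2 + 240*t*w^2 + 540*t + w*(670*t^2 + 900*t)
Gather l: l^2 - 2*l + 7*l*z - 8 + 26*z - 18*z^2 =l^2 + l*(7*z - 2) - 18*z^2 + 26*z - 8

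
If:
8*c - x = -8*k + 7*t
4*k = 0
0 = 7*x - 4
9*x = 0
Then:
No Solution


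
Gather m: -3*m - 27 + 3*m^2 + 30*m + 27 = 3*m^2 + 27*m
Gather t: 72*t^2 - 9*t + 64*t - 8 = 72*t^2 + 55*t - 8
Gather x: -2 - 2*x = -2*x - 2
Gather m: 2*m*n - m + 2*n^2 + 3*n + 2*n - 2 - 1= m*(2*n - 1) + 2*n^2 + 5*n - 3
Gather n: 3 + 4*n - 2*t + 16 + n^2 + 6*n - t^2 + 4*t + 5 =n^2 + 10*n - t^2 + 2*t + 24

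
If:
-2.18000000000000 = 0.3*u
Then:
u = -7.27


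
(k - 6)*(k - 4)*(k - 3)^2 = k^4 - 16*k^3 + 93*k^2 - 234*k + 216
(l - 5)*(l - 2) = l^2 - 7*l + 10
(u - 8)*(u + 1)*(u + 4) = u^3 - 3*u^2 - 36*u - 32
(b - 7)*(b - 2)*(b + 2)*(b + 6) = b^4 - b^3 - 46*b^2 + 4*b + 168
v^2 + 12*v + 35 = (v + 5)*(v + 7)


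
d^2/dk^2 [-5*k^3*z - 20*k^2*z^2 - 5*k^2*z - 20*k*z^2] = 10*z*(-3*k - 4*z - 1)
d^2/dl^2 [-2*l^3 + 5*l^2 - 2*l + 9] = 10 - 12*l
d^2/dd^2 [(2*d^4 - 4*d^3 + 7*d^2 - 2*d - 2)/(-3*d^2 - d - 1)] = 2*(-18*d^6 - 18*d^5 - 24*d^4 + 15*d^3 + 117*d^2 + 12*d - 13)/(27*d^6 + 27*d^5 + 36*d^4 + 19*d^3 + 12*d^2 + 3*d + 1)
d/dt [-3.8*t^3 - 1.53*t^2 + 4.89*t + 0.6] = -11.4*t^2 - 3.06*t + 4.89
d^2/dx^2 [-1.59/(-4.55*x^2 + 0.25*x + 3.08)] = (65.83395*x^2 - 3.61725*x - 1.59*(9.1*x - 0.25)*(18.2*x - 0.5) - 44.56452)/(-4.55*x^2 + 0.25*x + 3.08)^3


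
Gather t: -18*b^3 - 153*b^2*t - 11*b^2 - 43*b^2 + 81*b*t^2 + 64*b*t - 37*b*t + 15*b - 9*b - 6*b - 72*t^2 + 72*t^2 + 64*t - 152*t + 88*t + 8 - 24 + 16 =-18*b^3 - 54*b^2 + 81*b*t^2 + t*(-153*b^2 + 27*b)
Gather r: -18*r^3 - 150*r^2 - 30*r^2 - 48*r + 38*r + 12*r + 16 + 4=-18*r^3 - 180*r^2 + 2*r + 20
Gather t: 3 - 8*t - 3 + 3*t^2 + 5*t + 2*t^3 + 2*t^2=2*t^3 + 5*t^2 - 3*t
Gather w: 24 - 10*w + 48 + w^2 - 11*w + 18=w^2 - 21*w + 90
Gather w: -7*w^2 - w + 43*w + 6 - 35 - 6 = -7*w^2 + 42*w - 35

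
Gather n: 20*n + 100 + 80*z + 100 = 20*n + 80*z + 200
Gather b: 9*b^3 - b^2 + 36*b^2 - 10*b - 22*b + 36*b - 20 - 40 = 9*b^3 + 35*b^2 + 4*b - 60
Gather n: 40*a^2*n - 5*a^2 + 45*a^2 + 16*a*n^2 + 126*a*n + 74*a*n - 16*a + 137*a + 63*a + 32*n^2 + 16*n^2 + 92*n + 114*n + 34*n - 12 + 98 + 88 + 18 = 40*a^2 + 184*a + n^2*(16*a + 48) + n*(40*a^2 + 200*a + 240) + 192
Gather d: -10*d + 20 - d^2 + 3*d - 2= -d^2 - 7*d + 18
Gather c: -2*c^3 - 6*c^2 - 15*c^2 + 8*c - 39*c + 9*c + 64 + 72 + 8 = -2*c^3 - 21*c^2 - 22*c + 144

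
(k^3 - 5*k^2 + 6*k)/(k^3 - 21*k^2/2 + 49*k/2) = 2*(k^2 - 5*k + 6)/(2*k^2 - 21*k + 49)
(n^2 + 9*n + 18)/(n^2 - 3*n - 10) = (n^2 + 9*n + 18)/(n^2 - 3*n - 10)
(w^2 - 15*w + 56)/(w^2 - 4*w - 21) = (w - 8)/(w + 3)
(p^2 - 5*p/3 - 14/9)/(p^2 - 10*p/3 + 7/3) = (p + 2/3)/(p - 1)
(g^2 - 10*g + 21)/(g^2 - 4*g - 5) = (-g^2 + 10*g - 21)/(-g^2 + 4*g + 5)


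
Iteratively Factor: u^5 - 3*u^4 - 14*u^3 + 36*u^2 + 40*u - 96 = (u - 2)*(u^4 - u^3 - 16*u^2 + 4*u + 48) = (u - 4)*(u - 2)*(u^3 + 3*u^2 - 4*u - 12) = (u - 4)*(u - 2)*(u + 2)*(u^2 + u - 6) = (u - 4)*(u - 2)^2*(u + 2)*(u + 3)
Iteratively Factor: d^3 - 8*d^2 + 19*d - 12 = (d - 3)*(d^2 - 5*d + 4) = (d - 3)*(d - 1)*(d - 4)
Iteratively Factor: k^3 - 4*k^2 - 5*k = (k)*(k^2 - 4*k - 5) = k*(k - 5)*(k + 1)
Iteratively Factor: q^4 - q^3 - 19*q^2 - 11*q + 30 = (q + 3)*(q^3 - 4*q^2 - 7*q + 10) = (q - 1)*(q + 3)*(q^2 - 3*q - 10) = (q - 1)*(q + 2)*(q + 3)*(q - 5)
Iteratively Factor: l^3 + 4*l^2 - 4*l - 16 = (l - 2)*(l^2 + 6*l + 8) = (l - 2)*(l + 2)*(l + 4)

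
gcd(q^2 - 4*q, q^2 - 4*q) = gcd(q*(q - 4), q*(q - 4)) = q^2 - 4*q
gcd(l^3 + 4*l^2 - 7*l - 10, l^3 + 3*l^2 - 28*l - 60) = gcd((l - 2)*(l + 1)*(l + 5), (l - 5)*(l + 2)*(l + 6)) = 1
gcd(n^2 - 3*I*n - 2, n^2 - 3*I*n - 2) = n^2 - 3*I*n - 2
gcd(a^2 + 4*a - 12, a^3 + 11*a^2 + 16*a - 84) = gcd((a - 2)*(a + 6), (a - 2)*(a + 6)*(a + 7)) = a^2 + 4*a - 12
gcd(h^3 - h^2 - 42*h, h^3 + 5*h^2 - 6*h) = h^2 + 6*h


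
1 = 1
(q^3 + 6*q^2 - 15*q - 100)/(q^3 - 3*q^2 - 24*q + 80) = (q + 5)/(q - 4)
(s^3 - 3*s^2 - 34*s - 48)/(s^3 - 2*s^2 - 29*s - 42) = (s - 8)/(s - 7)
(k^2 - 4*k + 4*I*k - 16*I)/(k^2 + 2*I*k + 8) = (k - 4)/(k - 2*I)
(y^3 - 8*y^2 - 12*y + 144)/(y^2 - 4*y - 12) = (y^2 - 2*y - 24)/(y + 2)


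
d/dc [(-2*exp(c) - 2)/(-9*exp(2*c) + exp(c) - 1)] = 2*(-(exp(c) + 1)*(18*exp(c) - 1) + 9*exp(2*c) - exp(c) + 1)*exp(c)/(9*exp(2*c) - exp(c) + 1)^2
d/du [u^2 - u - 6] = 2*u - 1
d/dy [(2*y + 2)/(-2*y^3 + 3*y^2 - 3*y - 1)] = 2*(4*y^3 + 3*y^2 - 6*y + 2)/(4*y^6 - 12*y^5 + 21*y^4 - 14*y^3 + 3*y^2 + 6*y + 1)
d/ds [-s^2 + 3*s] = 3 - 2*s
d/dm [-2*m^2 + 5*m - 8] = 5 - 4*m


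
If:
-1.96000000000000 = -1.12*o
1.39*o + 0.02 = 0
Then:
No Solution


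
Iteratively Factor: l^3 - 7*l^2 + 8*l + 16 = (l - 4)*(l^2 - 3*l - 4) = (l - 4)*(l + 1)*(l - 4)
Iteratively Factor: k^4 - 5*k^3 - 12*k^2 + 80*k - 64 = (k - 4)*(k^3 - k^2 - 16*k + 16) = (k - 4)*(k + 4)*(k^2 - 5*k + 4) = (k - 4)*(k - 1)*(k + 4)*(k - 4)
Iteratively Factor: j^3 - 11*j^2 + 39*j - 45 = (j - 5)*(j^2 - 6*j + 9) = (j - 5)*(j - 3)*(j - 3)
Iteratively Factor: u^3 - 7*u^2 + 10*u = (u - 2)*(u^2 - 5*u) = (u - 5)*(u - 2)*(u)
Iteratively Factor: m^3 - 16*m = (m)*(m^2 - 16) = m*(m + 4)*(m - 4)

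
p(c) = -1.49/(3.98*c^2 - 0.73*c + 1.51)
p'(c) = -1.49*(0.73 - 7.96*c)/(3.98*c^2 - 0.73*c + 1.51)^2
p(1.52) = -0.16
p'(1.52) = 0.18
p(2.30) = -0.07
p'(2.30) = 0.06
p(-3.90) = -0.02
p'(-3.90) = -0.01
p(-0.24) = -0.78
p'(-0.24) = -1.07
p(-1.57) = -0.12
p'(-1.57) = -0.13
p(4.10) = -0.02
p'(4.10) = 0.01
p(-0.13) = -0.89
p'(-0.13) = -0.94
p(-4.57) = -0.02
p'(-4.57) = -0.01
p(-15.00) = -0.00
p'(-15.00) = -0.00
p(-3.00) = -0.04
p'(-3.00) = -0.02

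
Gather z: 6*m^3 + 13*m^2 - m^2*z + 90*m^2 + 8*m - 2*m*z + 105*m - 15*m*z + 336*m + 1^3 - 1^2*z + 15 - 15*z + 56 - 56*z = 6*m^3 + 103*m^2 + 449*m + z*(-m^2 - 17*m - 72) + 72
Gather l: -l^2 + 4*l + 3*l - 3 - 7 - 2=-l^2 + 7*l - 12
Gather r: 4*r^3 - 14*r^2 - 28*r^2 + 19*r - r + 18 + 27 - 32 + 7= 4*r^3 - 42*r^2 + 18*r + 20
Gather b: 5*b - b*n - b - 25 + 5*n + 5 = b*(4 - n) + 5*n - 20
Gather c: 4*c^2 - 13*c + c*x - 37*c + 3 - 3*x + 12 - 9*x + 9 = 4*c^2 + c*(x - 50) - 12*x + 24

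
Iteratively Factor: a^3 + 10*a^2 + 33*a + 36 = (a + 4)*(a^2 + 6*a + 9) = (a + 3)*(a + 4)*(a + 3)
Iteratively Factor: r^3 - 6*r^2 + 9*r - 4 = (r - 4)*(r^2 - 2*r + 1) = (r - 4)*(r - 1)*(r - 1)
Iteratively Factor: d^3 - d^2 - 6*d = (d - 3)*(d^2 + 2*d) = d*(d - 3)*(d + 2)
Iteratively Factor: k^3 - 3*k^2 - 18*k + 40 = (k + 4)*(k^2 - 7*k + 10) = (k - 2)*(k + 4)*(k - 5)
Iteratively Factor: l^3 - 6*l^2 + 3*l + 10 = (l - 2)*(l^2 - 4*l - 5) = (l - 5)*(l - 2)*(l + 1)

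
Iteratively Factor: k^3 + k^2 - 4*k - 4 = (k + 1)*(k^2 - 4) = (k + 1)*(k + 2)*(k - 2)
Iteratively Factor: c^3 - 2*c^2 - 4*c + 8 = (c - 2)*(c^2 - 4) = (c - 2)^2*(c + 2)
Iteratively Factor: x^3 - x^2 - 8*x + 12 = (x + 3)*(x^2 - 4*x + 4) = (x - 2)*(x + 3)*(x - 2)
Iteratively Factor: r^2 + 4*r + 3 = (r + 1)*(r + 3)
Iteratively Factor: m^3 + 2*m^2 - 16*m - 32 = (m - 4)*(m^2 + 6*m + 8) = (m - 4)*(m + 4)*(m + 2)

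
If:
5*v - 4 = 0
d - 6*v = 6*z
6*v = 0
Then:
No Solution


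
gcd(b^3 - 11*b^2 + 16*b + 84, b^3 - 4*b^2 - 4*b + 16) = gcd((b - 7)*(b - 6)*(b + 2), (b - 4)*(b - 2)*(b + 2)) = b + 2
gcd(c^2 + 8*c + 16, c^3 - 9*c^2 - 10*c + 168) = c + 4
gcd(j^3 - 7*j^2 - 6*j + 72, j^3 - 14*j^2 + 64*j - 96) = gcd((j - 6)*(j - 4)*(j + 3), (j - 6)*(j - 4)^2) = j^2 - 10*j + 24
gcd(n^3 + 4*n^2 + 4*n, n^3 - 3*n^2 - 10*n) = n^2 + 2*n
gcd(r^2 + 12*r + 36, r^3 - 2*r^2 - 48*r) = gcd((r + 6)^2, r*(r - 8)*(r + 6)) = r + 6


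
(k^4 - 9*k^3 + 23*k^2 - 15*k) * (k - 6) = k^5 - 15*k^4 + 77*k^3 - 153*k^2 + 90*k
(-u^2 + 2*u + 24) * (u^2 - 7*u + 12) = -u^4 + 9*u^3 - 2*u^2 - 144*u + 288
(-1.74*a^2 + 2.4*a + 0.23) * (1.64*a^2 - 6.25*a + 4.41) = -2.8536*a^4 + 14.811*a^3 - 22.2962*a^2 + 9.1465*a + 1.0143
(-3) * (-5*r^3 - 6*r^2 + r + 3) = 15*r^3 + 18*r^2 - 3*r - 9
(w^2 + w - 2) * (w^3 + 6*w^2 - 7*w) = w^5 + 7*w^4 - 3*w^3 - 19*w^2 + 14*w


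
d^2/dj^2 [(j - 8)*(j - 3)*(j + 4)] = 6*j - 14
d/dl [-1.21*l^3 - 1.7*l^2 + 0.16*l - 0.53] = -3.63*l^2 - 3.4*l + 0.16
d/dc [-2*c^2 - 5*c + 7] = -4*c - 5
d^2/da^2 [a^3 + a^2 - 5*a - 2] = 6*a + 2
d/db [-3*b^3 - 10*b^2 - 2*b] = -9*b^2 - 20*b - 2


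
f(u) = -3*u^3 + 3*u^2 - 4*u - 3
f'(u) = -9*u^2 + 6*u - 4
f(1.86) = -19.37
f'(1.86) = -23.98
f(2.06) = -24.73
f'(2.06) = -29.83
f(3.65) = -123.51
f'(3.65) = -102.00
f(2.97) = -67.01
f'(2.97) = -65.57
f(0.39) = -4.28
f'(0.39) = -3.03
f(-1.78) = 30.54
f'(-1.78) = -43.20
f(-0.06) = -2.75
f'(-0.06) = -4.39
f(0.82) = -5.92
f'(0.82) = -5.13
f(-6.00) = 777.00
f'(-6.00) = -364.00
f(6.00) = -567.00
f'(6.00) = -292.00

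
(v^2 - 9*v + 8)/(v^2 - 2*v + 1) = (v - 8)/(v - 1)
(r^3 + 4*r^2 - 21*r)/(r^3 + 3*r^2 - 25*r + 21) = r/(r - 1)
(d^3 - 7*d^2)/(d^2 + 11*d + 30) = d^2*(d - 7)/(d^2 + 11*d + 30)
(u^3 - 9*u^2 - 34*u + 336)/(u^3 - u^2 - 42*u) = (u - 8)/u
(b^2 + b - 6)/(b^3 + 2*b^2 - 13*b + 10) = (b + 3)/(b^2 + 4*b - 5)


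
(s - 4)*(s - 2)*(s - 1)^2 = s^4 - 8*s^3 + 21*s^2 - 22*s + 8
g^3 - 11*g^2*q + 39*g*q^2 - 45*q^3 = (g - 5*q)*(g - 3*q)^2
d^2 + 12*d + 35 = (d + 5)*(d + 7)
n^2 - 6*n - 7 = (n - 7)*(n + 1)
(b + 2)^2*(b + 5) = b^3 + 9*b^2 + 24*b + 20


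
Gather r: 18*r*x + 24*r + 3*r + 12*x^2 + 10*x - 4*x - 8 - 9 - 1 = r*(18*x + 27) + 12*x^2 + 6*x - 18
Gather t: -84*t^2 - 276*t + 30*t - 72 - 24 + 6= -84*t^2 - 246*t - 90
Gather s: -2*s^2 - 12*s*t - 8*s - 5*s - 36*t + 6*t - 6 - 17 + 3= -2*s^2 + s*(-12*t - 13) - 30*t - 20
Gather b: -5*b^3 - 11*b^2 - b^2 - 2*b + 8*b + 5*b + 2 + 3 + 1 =-5*b^3 - 12*b^2 + 11*b + 6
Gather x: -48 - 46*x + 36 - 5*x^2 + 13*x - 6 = -5*x^2 - 33*x - 18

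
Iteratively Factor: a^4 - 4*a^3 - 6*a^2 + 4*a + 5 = (a + 1)*(a^3 - 5*a^2 - a + 5) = (a - 1)*(a + 1)*(a^2 - 4*a - 5) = (a - 1)*(a + 1)^2*(a - 5)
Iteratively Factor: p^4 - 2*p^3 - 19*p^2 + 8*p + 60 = (p - 2)*(p^3 - 19*p - 30) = (p - 2)*(p + 2)*(p^2 - 2*p - 15) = (p - 2)*(p + 2)*(p + 3)*(p - 5)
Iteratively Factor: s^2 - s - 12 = (s + 3)*(s - 4)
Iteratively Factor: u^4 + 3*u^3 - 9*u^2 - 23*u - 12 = (u + 1)*(u^3 + 2*u^2 - 11*u - 12) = (u + 1)*(u + 4)*(u^2 - 2*u - 3) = (u + 1)^2*(u + 4)*(u - 3)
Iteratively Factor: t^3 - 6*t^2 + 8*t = (t - 2)*(t^2 - 4*t) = t*(t - 2)*(t - 4)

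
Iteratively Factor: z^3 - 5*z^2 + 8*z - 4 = (z - 2)*(z^2 - 3*z + 2) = (z - 2)*(z - 1)*(z - 2)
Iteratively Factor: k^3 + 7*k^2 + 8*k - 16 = (k + 4)*(k^2 + 3*k - 4) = (k - 1)*(k + 4)*(k + 4)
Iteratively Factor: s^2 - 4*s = (s - 4)*(s)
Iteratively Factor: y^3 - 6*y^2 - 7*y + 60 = (y - 4)*(y^2 - 2*y - 15) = (y - 4)*(y + 3)*(y - 5)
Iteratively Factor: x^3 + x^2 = (x)*(x^2 + x) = x*(x + 1)*(x)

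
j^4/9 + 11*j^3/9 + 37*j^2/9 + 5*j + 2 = (j/3 + 1/3)*(j/3 + 1)*(j + 1)*(j + 6)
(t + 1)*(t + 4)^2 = t^3 + 9*t^2 + 24*t + 16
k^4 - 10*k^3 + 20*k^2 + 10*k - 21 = (k - 7)*(k - 3)*(k - 1)*(k + 1)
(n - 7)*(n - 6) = n^2 - 13*n + 42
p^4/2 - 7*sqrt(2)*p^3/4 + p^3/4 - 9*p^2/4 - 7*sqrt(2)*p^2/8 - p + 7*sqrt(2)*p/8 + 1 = (p/2 + 1/2)*(p - 1/2)*(p - 4*sqrt(2))*(p + sqrt(2)/2)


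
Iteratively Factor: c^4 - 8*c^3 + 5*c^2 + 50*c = (c + 2)*(c^3 - 10*c^2 + 25*c) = (c - 5)*(c + 2)*(c^2 - 5*c) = c*(c - 5)*(c + 2)*(c - 5)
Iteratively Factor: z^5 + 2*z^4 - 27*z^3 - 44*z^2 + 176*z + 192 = (z + 4)*(z^4 - 2*z^3 - 19*z^2 + 32*z + 48) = (z + 4)^2*(z^3 - 6*z^2 + 5*z + 12) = (z - 4)*(z + 4)^2*(z^2 - 2*z - 3) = (z - 4)*(z + 1)*(z + 4)^2*(z - 3)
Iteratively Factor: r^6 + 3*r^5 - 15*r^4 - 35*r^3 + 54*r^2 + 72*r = (r - 3)*(r^5 + 6*r^4 + 3*r^3 - 26*r^2 - 24*r) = (r - 3)*(r + 1)*(r^4 + 5*r^3 - 2*r^2 - 24*r) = (r - 3)*(r - 2)*(r + 1)*(r^3 + 7*r^2 + 12*r) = (r - 3)*(r - 2)*(r + 1)*(r + 4)*(r^2 + 3*r) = r*(r - 3)*(r - 2)*(r + 1)*(r + 4)*(r + 3)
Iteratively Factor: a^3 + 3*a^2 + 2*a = (a)*(a^2 + 3*a + 2) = a*(a + 2)*(a + 1)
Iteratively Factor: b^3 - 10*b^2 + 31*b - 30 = (b - 5)*(b^2 - 5*b + 6) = (b - 5)*(b - 3)*(b - 2)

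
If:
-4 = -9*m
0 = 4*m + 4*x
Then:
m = 4/9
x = -4/9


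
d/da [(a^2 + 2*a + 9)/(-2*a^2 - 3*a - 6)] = (a^2 + 24*a + 15)/(4*a^4 + 12*a^3 + 33*a^2 + 36*a + 36)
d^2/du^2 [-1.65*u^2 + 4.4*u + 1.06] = -3.30000000000000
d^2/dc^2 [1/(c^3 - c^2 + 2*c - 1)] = 2*((1 - 3*c)*(c^3 - c^2 + 2*c - 1) + (3*c^2 - 2*c + 2)^2)/(c^3 - c^2 + 2*c - 1)^3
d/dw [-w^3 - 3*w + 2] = -3*w^2 - 3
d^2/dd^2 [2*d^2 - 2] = 4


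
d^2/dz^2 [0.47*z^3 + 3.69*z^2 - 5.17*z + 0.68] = 2.82*z + 7.38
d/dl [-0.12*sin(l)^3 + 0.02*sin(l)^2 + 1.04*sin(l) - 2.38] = (-0.36*sin(l)^2 + 0.04*sin(l) + 1.04)*cos(l)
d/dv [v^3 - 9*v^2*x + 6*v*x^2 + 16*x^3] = 3*v^2 - 18*v*x + 6*x^2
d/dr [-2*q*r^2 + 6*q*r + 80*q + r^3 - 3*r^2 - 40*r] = -4*q*r + 6*q + 3*r^2 - 6*r - 40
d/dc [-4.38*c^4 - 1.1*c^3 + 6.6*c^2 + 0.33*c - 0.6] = -17.52*c^3 - 3.3*c^2 + 13.2*c + 0.33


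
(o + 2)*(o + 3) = o^2 + 5*o + 6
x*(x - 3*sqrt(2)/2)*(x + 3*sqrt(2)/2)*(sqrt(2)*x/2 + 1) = sqrt(2)*x^4/2 + x^3 - 9*sqrt(2)*x^2/4 - 9*x/2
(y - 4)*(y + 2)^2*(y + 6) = y^4 + 6*y^3 - 12*y^2 - 88*y - 96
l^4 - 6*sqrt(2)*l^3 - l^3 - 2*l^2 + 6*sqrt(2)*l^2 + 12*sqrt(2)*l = l*(l - 2)*(l + 1)*(l - 6*sqrt(2))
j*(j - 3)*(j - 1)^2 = j^4 - 5*j^3 + 7*j^2 - 3*j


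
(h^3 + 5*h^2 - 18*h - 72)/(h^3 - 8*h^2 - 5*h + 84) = (h + 6)/(h - 7)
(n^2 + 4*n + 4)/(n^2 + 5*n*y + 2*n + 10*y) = (n + 2)/(n + 5*y)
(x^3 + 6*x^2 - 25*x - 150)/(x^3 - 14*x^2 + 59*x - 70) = (x^2 + 11*x + 30)/(x^2 - 9*x + 14)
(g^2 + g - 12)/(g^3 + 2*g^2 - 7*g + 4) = (g - 3)/(g^2 - 2*g + 1)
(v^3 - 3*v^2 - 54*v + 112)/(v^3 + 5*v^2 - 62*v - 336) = (v - 2)/(v + 6)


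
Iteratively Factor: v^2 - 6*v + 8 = (v - 4)*(v - 2)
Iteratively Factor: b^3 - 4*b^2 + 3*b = (b)*(b^2 - 4*b + 3) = b*(b - 1)*(b - 3)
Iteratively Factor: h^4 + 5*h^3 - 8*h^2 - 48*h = (h - 3)*(h^3 + 8*h^2 + 16*h) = (h - 3)*(h + 4)*(h^2 + 4*h) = h*(h - 3)*(h + 4)*(h + 4)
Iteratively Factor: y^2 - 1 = (y - 1)*(y + 1)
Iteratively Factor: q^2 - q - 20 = (q - 5)*(q + 4)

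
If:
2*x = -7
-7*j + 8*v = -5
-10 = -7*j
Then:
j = 10/7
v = 5/8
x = -7/2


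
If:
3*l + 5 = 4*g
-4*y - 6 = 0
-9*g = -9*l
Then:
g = 5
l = 5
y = -3/2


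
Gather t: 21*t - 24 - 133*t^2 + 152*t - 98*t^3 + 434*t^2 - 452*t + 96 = -98*t^3 + 301*t^2 - 279*t + 72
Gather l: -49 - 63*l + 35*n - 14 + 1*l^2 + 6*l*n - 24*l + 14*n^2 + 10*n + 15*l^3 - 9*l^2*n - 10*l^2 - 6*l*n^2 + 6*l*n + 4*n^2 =15*l^3 + l^2*(-9*n - 9) + l*(-6*n^2 + 12*n - 87) + 18*n^2 + 45*n - 63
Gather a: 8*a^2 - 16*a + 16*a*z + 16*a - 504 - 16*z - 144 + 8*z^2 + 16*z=8*a^2 + 16*a*z + 8*z^2 - 648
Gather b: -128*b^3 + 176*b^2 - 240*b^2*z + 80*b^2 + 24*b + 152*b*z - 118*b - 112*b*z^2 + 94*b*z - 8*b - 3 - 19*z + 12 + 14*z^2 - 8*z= -128*b^3 + b^2*(256 - 240*z) + b*(-112*z^2 + 246*z - 102) + 14*z^2 - 27*z + 9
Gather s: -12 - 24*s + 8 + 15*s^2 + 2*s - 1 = 15*s^2 - 22*s - 5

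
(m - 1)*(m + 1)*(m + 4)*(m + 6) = m^4 + 10*m^3 + 23*m^2 - 10*m - 24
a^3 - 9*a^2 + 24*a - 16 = (a - 4)^2*(a - 1)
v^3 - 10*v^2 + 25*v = v*(v - 5)^2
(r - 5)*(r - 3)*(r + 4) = r^3 - 4*r^2 - 17*r + 60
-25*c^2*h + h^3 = h*(-5*c + h)*(5*c + h)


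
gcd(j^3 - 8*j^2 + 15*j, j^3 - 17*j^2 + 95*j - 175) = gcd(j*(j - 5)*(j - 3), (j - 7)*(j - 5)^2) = j - 5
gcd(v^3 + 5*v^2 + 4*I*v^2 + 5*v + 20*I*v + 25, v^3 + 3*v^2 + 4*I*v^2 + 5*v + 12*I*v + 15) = v^2 + 4*I*v + 5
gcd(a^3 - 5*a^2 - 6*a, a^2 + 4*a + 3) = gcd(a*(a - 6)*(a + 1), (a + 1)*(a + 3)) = a + 1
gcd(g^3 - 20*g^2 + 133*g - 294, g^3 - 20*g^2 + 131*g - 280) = g - 7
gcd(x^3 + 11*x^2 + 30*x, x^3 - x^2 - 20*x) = x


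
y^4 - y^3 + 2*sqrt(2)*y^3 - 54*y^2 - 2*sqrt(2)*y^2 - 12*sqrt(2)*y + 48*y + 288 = (y - 3)*(y + 2)*(y - 4*sqrt(2))*(y + 6*sqrt(2))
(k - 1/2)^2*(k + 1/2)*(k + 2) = k^4 + 3*k^3/2 - 5*k^2/4 - 3*k/8 + 1/4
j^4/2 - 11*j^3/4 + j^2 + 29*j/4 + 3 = (j/2 + 1/2)*(j - 4)*(j - 3)*(j + 1/2)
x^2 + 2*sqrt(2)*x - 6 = (x - sqrt(2))*(x + 3*sqrt(2))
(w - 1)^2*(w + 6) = w^3 + 4*w^2 - 11*w + 6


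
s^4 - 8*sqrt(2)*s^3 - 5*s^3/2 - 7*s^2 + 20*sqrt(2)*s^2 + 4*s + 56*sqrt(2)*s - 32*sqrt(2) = (s - 4)*(s - 1/2)*(s + 2)*(s - 8*sqrt(2))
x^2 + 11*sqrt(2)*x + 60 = (x + 5*sqrt(2))*(x + 6*sqrt(2))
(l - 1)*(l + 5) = l^2 + 4*l - 5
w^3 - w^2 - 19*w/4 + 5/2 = (w - 5/2)*(w - 1/2)*(w + 2)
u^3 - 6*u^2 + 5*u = u*(u - 5)*(u - 1)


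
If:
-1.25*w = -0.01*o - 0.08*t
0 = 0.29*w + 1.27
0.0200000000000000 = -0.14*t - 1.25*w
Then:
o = -859.08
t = 38.96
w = -4.38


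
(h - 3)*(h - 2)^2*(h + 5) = h^4 - 2*h^3 - 19*h^2 + 68*h - 60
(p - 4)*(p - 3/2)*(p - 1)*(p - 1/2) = p^4 - 7*p^3 + 59*p^2/4 - 47*p/4 + 3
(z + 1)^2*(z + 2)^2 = z^4 + 6*z^3 + 13*z^2 + 12*z + 4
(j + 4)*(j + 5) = j^2 + 9*j + 20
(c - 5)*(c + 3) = c^2 - 2*c - 15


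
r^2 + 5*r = r*(r + 5)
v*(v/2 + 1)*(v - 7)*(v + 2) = v^4/2 - 3*v^3/2 - 12*v^2 - 14*v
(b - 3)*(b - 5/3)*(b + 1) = b^3 - 11*b^2/3 + b/3 + 5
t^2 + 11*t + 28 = (t + 4)*(t + 7)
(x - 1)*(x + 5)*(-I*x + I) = -I*x^3 - 3*I*x^2 + 9*I*x - 5*I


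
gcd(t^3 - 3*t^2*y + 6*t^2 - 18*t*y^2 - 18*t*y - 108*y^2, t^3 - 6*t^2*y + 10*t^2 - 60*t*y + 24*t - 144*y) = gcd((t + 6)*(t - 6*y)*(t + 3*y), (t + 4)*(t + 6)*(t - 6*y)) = -t^2 + 6*t*y - 6*t + 36*y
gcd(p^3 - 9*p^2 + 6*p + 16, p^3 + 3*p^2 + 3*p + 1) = p + 1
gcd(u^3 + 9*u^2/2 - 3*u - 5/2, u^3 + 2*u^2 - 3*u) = u - 1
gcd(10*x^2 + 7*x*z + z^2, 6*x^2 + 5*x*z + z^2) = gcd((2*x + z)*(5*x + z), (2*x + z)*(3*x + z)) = 2*x + z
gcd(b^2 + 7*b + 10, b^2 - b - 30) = b + 5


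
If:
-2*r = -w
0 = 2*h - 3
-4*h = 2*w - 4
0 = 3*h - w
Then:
No Solution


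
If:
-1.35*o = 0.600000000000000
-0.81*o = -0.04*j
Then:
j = -9.00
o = -0.44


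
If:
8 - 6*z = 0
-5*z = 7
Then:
No Solution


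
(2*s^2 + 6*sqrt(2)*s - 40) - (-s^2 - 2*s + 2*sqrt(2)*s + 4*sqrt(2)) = 3*s^2 + 2*s + 4*sqrt(2)*s - 40 - 4*sqrt(2)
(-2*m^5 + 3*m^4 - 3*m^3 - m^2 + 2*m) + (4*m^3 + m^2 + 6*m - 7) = -2*m^5 + 3*m^4 + m^3 + 8*m - 7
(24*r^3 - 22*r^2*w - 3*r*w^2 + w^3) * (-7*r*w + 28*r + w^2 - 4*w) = -168*r^4*w + 672*r^4 + 178*r^3*w^2 - 712*r^3*w - r^2*w^3 + 4*r^2*w^2 - 10*r*w^4 + 40*r*w^3 + w^5 - 4*w^4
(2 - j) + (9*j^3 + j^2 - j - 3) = 9*j^3 + j^2 - 2*j - 1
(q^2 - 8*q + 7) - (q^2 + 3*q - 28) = 35 - 11*q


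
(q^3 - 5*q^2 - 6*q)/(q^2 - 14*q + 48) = q*(q + 1)/(q - 8)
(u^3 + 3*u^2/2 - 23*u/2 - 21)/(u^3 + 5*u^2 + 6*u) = (u - 7/2)/u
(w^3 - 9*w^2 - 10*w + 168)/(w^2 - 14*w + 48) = (w^2 - 3*w - 28)/(w - 8)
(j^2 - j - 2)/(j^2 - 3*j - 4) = (j - 2)/(j - 4)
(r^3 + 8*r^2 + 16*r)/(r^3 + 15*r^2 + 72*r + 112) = r/(r + 7)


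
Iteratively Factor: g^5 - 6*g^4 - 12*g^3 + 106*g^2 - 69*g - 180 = (g - 3)*(g^4 - 3*g^3 - 21*g^2 + 43*g + 60) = (g - 5)*(g - 3)*(g^3 + 2*g^2 - 11*g - 12) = (g - 5)*(g - 3)*(g + 4)*(g^2 - 2*g - 3) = (g - 5)*(g - 3)*(g + 1)*(g + 4)*(g - 3)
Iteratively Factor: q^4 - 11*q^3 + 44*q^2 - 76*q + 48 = (q - 3)*(q^3 - 8*q^2 + 20*q - 16) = (q - 4)*(q - 3)*(q^2 - 4*q + 4) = (q - 4)*(q - 3)*(q - 2)*(q - 2)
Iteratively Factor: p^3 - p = (p - 1)*(p^2 + p) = p*(p - 1)*(p + 1)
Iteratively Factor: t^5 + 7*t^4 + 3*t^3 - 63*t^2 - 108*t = (t + 4)*(t^4 + 3*t^3 - 9*t^2 - 27*t) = (t - 3)*(t + 4)*(t^3 + 6*t^2 + 9*t) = (t - 3)*(t + 3)*(t + 4)*(t^2 + 3*t) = (t - 3)*(t + 3)^2*(t + 4)*(t)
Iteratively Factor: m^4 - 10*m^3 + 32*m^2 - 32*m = (m - 4)*(m^3 - 6*m^2 + 8*m) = (m - 4)^2*(m^2 - 2*m) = (m - 4)^2*(m - 2)*(m)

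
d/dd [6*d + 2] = 6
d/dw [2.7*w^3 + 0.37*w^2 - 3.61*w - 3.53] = 8.1*w^2 + 0.74*w - 3.61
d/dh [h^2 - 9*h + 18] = 2*h - 9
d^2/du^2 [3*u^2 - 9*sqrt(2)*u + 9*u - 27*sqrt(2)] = 6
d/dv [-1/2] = 0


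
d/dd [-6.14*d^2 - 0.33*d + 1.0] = -12.28*d - 0.33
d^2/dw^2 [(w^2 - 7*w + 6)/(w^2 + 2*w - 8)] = 6*(-3*w^3 + 14*w^2 - 44*w + 8)/(w^6 + 6*w^5 - 12*w^4 - 88*w^3 + 96*w^2 + 384*w - 512)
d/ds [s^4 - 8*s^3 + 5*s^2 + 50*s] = 4*s^3 - 24*s^2 + 10*s + 50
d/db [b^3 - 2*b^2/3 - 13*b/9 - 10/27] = 3*b^2 - 4*b/3 - 13/9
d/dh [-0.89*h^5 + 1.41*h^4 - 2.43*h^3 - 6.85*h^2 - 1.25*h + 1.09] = -4.45*h^4 + 5.64*h^3 - 7.29*h^2 - 13.7*h - 1.25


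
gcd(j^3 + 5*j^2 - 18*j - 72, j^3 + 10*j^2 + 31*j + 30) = j + 3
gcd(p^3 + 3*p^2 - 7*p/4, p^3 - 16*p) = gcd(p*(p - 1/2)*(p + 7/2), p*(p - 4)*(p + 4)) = p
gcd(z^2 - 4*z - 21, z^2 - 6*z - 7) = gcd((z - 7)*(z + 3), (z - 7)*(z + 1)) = z - 7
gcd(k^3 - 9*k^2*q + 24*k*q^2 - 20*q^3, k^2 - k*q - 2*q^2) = -k + 2*q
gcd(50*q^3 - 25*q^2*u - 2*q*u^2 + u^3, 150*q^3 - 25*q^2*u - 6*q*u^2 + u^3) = 25*q^2 - u^2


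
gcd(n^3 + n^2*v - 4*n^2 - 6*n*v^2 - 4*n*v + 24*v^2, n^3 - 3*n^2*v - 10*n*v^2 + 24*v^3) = -n^2 - n*v + 6*v^2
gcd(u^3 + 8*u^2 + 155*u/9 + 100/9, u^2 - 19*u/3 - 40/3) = u + 5/3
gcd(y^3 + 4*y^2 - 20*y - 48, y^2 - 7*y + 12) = y - 4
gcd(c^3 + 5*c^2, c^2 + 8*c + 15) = c + 5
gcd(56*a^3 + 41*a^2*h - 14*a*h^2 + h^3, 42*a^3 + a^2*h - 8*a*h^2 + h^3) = 7*a - h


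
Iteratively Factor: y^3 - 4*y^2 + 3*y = (y - 1)*(y^2 - 3*y) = y*(y - 1)*(y - 3)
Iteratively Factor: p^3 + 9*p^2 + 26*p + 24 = (p + 4)*(p^2 + 5*p + 6) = (p + 2)*(p + 4)*(p + 3)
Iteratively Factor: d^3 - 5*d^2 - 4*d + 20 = (d + 2)*(d^2 - 7*d + 10) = (d - 2)*(d + 2)*(d - 5)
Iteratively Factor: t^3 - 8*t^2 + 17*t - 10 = (t - 2)*(t^2 - 6*t + 5) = (t - 2)*(t - 1)*(t - 5)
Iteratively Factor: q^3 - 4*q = (q + 2)*(q^2 - 2*q) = q*(q + 2)*(q - 2)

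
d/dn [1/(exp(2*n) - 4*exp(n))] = 2*(2 - exp(n))*exp(-n)/(exp(n) - 4)^2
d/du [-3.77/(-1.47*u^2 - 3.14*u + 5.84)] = (-11.0838*u - 11.8378)/(1.47*u^2 + 3.14*u - 5.84)^2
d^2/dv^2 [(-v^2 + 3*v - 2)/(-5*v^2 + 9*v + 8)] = 12*(-5*v^3 + 45*v^2 - 105*v + 87)/(125*v^6 - 675*v^5 + 615*v^4 + 1431*v^3 - 984*v^2 - 1728*v - 512)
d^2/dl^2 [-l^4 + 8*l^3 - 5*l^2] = -12*l^2 + 48*l - 10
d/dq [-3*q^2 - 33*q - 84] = -6*q - 33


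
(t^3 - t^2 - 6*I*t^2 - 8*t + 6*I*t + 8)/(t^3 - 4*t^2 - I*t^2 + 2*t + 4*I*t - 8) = (t^2 - t*(1 + 4*I) + 4*I)/(t^2 + t*(-4 + I) - 4*I)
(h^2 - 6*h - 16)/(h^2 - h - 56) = (h + 2)/(h + 7)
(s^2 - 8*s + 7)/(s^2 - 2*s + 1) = (s - 7)/(s - 1)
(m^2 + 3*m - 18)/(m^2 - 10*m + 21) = (m + 6)/(m - 7)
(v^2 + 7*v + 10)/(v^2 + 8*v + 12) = (v + 5)/(v + 6)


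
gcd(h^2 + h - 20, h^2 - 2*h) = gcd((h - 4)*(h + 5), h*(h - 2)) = 1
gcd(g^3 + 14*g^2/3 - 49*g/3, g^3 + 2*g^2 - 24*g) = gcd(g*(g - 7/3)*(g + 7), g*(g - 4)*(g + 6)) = g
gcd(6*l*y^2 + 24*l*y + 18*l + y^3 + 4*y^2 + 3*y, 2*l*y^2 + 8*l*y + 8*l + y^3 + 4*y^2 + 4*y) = 1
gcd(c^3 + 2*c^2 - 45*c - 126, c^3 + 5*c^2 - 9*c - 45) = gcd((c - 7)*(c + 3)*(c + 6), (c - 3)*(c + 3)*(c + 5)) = c + 3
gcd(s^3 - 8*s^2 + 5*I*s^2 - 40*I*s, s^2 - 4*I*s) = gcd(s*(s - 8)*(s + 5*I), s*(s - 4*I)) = s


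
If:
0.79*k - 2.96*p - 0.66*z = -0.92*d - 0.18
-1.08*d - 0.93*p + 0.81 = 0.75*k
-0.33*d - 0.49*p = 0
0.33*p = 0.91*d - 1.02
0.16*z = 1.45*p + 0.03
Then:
No Solution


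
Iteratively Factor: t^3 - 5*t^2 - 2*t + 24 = (t - 3)*(t^2 - 2*t - 8) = (t - 3)*(t + 2)*(t - 4)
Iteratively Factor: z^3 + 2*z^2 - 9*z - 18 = (z + 2)*(z^2 - 9) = (z + 2)*(z + 3)*(z - 3)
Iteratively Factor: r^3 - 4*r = (r)*(r^2 - 4) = r*(r - 2)*(r + 2)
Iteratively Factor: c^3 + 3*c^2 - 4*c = (c)*(c^2 + 3*c - 4) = c*(c - 1)*(c + 4)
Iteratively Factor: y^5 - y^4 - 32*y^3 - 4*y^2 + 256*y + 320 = (y - 4)*(y^4 + 3*y^3 - 20*y^2 - 84*y - 80) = (y - 5)*(y - 4)*(y^3 + 8*y^2 + 20*y + 16) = (y - 5)*(y - 4)*(y + 4)*(y^2 + 4*y + 4) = (y - 5)*(y - 4)*(y + 2)*(y + 4)*(y + 2)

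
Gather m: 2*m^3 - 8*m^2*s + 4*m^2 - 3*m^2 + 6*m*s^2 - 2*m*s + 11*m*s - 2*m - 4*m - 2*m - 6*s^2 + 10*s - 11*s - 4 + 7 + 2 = 2*m^3 + m^2*(1 - 8*s) + m*(6*s^2 + 9*s - 8) - 6*s^2 - s + 5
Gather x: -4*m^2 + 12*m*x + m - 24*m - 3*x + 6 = -4*m^2 - 23*m + x*(12*m - 3) + 6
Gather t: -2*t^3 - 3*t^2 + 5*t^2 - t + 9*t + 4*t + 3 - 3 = -2*t^3 + 2*t^2 + 12*t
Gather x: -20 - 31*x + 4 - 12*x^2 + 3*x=-12*x^2 - 28*x - 16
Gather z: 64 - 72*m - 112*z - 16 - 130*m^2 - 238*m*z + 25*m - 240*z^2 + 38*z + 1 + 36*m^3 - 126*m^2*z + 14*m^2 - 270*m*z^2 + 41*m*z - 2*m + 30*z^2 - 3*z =36*m^3 - 116*m^2 - 49*m + z^2*(-270*m - 210) + z*(-126*m^2 - 197*m - 77) + 49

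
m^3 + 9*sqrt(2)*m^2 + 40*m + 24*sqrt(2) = (m + sqrt(2))*(m + 2*sqrt(2))*(m + 6*sqrt(2))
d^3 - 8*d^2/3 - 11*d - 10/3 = (d - 5)*(d + 1/3)*(d + 2)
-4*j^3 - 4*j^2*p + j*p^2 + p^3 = (-2*j + p)*(j + p)*(2*j + p)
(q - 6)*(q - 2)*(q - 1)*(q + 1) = q^4 - 8*q^3 + 11*q^2 + 8*q - 12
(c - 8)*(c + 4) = c^2 - 4*c - 32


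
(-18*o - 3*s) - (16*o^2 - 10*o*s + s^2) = -16*o^2 + 10*o*s - 18*o - s^2 - 3*s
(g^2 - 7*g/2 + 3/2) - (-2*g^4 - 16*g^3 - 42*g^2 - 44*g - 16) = 2*g^4 + 16*g^3 + 43*g^2 + 81*g/2 + 35/2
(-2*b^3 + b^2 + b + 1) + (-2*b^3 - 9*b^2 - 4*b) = -4*b^3 - 8*b^2 - 3*b + 1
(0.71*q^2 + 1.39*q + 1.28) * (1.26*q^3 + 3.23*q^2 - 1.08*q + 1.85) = 0.8946*q^5 + 4.0447*q^4 + 5.3357*q^3 + 3.9467*q^2 + 1.1891*q + 2.368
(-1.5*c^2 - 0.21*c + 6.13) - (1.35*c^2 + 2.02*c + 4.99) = -2.85*c^2 - 2.23*c + 1.14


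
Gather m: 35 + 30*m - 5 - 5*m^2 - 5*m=-5*m^2 + 25*m + 30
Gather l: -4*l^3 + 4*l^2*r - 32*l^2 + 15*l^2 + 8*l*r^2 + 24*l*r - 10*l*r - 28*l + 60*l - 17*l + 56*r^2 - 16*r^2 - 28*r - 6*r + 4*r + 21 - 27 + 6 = -4*l^3 + l^2*(4*r - 17) + l*(8*r^2 + 14*r + 15) + 40*r^2 - 30*r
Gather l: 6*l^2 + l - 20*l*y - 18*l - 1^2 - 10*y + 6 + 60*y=6*l^2 + l*(-20*y - 17) + 50*y + 5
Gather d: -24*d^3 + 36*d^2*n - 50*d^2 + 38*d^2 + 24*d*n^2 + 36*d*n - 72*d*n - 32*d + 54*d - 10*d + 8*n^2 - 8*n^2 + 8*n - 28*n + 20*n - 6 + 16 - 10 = -24*d^3 + d^2*(36*n - 12) + d*(24*n^2 - 36*n + 12)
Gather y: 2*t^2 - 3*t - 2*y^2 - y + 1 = 2*t^2 - 3*t - 2*y^2 - y + 1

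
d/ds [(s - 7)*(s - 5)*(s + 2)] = 3*s^2 - 20*s + 11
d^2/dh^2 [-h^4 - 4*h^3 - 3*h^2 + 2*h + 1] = -12*h^2 - 24*h - 6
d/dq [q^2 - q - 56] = 2*q - 1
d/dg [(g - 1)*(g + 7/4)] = 2*g + 3/4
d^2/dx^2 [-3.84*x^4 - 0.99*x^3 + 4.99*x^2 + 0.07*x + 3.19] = -46.08*x^2 - 5.94*x + 9.98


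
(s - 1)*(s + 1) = s^2 - 1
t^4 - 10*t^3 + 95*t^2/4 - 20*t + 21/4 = (t - 7)*(t - 3/2)*(t - 1)*(t - 1/2)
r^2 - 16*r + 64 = (r - 8)^2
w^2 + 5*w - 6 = (w - 1)*(w + 6)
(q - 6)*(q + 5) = q^2 - q - 30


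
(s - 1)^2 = s^2 - 2*s + 1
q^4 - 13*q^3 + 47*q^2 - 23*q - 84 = (q - 7)*(q - 4)*(q - 3)*(q + 1)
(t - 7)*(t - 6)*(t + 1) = t^3 - 12*t^2 + 29*t + 42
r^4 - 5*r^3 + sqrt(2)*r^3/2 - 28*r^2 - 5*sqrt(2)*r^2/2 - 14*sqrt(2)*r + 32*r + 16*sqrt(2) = (r - 8)*(r - 1)*(r + 4)*(r + sqrt(2)/2)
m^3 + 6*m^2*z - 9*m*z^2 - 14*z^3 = (m - 2*z)*(m + z)*(m + 7*z)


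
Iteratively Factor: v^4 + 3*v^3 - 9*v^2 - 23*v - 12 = (v + 1)*(v^3 + 2*v^2 - 11*v - 12) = (v + 1)^2*(v^2 + v - 12) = (v + 1)^2*(v + 4)*(v - 3)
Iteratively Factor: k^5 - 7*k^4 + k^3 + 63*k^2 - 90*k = (k + 3)*(k^4 - 10*k^3 + 31*k^2 - 30*k) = (k - 5)*(k + 3)*(k^3 - 5*k^2 + 6*k) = (k - 5)*(k - 2)*(k + 3)*(k^2 - 3*k) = k*(k - 5)*(k - 2)*(k + 3)*(k - 3)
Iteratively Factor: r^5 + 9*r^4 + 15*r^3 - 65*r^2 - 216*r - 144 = (r - 3)*(r^4 + 12*r^3 + 51*r^2 + 88*r + 48) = (r - 3)*(r + 4)*(r^3 + 8*r^2 + 19*r + 12) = (r - 3)*(r + 4)^2*(r^2 + 4*r + 3) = (r - 3)*(r + 1)*(r + 4)^2*(r + 3)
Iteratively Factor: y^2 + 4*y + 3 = (y + 1)*(y + 3)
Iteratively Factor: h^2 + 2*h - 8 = (h - 2)*(h + 4)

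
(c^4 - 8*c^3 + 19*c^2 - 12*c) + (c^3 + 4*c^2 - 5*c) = c^4 - 7*c^3 + 23*c^2 - 17*c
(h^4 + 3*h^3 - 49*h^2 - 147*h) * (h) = h^5 + 3*h^4 - 49*h^3 - 147*h^2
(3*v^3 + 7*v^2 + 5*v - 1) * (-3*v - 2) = -9*v^4 - 27*v^3 - 29*v^2 - 7*v + 2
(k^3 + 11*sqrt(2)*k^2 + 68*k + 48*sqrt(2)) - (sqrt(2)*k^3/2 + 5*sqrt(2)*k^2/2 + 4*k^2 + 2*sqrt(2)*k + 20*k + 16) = -sqrt(2)*k^3/2 + k^3 - 4*k^2 + 17*sqrt(2)*k^2/2 - 2*sqrt(2)*k + 48*k - 16 + 48*sqrt(2)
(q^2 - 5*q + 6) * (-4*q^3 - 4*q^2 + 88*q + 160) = -4*q^5 + 16*q^4 + 84*q^3 - 304*q^2 - 272*q + 960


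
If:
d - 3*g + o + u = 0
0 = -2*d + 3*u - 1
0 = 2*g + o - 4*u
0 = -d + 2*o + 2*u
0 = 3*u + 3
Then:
No Solution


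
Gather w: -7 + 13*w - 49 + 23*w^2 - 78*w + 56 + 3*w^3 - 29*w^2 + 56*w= 3*w^3 - 6*w^2 - 9*w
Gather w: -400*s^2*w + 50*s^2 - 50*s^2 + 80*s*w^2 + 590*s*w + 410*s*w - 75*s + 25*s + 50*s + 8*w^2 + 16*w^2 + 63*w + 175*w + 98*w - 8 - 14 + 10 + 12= w^2*(80*s + 24) + w*(-400*s^2 + 1000*s + 336)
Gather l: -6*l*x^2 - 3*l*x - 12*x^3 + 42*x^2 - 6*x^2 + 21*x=l*(-6*x^2 - 3*x) - 12*x^3 + 36*x^2 + 21*x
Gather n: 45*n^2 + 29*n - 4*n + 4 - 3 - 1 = 45*n^2 + 25*n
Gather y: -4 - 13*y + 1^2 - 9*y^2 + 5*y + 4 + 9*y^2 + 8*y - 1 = 0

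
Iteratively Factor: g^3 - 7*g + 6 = (g - 1)*(g^2 + g - 6) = (g - 1)*(g + 3)*(g - 2)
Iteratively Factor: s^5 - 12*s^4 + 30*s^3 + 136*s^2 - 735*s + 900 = (s - 3)*(s^4 - 9*s^3 + 3*s^2 + 145*s - 300) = (s - 3)^2*(s^3 - 6*s^2 - 15*s + 100) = (s - 5)*(s - 3)^2*(s^2 - s - 20) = (s - 5)^2*(s - 3)^2*(s + 4)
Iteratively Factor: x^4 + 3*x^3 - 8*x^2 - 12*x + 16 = (x - 1)*(x^3 + 4*x^2 - 4*x - 16) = (x - 1)*(x + 4)*(x^2 - 4) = (x - 1)*(x + 2)*(x + 4)*(x - 2)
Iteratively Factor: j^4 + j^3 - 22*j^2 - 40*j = (j)*(j^3 + j^2 - 22*j - 40) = j*(j - 5)*(j^2 + 6*j + 8) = j*(j - 5)*(j + 2)*(j + 4)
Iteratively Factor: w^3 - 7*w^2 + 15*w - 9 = (w - 1)*(w^2 - 6*w + 9) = (w - 3)*(w - 1)*(w - 3)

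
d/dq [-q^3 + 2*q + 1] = 2 - 3*q^2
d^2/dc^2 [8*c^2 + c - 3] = 16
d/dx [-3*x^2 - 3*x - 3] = -6*x - 3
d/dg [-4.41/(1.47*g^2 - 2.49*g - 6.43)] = (12.9654*g - 10.9809)/(-1.47*g^2 + 2.49*g + 6.43)^2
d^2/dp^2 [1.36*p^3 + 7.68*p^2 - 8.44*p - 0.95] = 8.16*p + 15.36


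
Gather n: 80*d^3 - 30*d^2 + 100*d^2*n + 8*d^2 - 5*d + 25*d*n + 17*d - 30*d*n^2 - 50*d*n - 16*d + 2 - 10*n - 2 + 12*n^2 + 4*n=80*d^3 - 22*d^2 - 4*d + n^2*(12 - 30*d) + n*(100*d^2 - 25*d - 6)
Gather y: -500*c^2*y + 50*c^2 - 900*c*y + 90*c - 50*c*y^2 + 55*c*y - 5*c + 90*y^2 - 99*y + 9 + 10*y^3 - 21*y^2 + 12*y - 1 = 50*c^2 + 85*c + 10*y^3 + y^2*(69 - 50*c) + y*(-500*c^2 - 845*c - 87) + 8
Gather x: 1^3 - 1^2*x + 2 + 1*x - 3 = 0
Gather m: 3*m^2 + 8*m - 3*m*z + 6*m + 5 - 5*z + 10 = 3*m^2 + m*(14 - 3*z) - 5*z + 15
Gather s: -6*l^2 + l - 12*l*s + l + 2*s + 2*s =-6*l^2 + 2*l + s*(4 - 12*l)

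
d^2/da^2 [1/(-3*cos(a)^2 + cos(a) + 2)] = (36*sin(a)^4 - 43*sin(a)^2 + 37*cos(a)/4 - 9*cos(3*a)/4 - 7)/((cos(a) - 1)^3*(3*cos(a) + 2)^3)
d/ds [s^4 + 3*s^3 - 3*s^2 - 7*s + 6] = 4*s^3 + 9*s^2 - 6*s - 7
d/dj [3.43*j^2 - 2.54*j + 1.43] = 6.86*j - 2.54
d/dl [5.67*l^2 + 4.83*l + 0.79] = 11.34*l + 4.83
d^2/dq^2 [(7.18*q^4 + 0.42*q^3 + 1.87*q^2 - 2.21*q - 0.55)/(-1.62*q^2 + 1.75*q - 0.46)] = (-37.686384*q^6 + 122.1318*q^5 - 164.035716*q^4 + 91.528816*q^3 + 0.818808000000011*q^2 - 19.770084*q + 5.315746)/(4.251528*q^6 - 13.7781*q^5 + 18.505422*q^4 - 13.183975*q^3 + 5.254626*q^2 - 1.1109*q + 0.097336)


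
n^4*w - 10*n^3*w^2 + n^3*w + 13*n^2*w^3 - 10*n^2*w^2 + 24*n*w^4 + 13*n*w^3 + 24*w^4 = (n - 8*w)*(n - 3*w)*(n + w)*(n*w + w)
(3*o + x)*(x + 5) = 3*o*x + 15*o + x^2 + 5*x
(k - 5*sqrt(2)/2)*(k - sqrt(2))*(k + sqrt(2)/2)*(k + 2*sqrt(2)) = k^4 - sqrt(2)*k^3 - 21*k^2/2 + 11*sqrt(2)*k/2 + 10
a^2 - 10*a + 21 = (a - 7)*(a - 3)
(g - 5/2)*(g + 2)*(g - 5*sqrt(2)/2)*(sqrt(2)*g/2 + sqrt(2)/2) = sqrt(2)*g^4/2 - 5*g^3/2 + sqrt(2)*g^3/4 - 11*sqrt(2)*g^2/4 - 5*g^2/4 - 5*sqrt(2)*g/2 + 55*g/4 + 25/2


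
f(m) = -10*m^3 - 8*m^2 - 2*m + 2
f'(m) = -30*m^2 - 16*m - 2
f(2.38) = -182.89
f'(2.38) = -210.01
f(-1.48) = 19.85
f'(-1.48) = -44.03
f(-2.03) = 56.75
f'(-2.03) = -93.15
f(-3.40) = 309.36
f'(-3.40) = -294.40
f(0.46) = -1.59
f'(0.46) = -15.71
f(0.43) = -1.13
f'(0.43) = -14.43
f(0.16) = 1.43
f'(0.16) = -5.33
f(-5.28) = 1261.51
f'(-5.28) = -753.87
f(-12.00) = 16154.00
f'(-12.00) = -4130.00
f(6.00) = -2458.00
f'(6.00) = -1178.00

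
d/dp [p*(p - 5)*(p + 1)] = 3*p^2 - 8*p - 5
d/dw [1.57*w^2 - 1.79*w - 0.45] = 3.14*w - 1.79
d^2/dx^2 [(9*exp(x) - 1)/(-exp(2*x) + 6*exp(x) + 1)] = (-9*exp(4*x) - 50*exp(3*x) - 72*exp(2*x) + 94*exp(x) - 15)*exp(x)/(exp(6*x) - 18*exp(5*x) + 105*exp(4*x) - 180*exp(3*x) - 105*exp(2*x) - 18*exp(x) - 1)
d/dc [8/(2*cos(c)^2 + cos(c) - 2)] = 8*(4*cos(c) + 1)*sin(c)/(cos(c) + cos(2*c) - 1)^2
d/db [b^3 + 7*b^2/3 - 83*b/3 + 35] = 3*b^2 + 14*b/3 - 83/3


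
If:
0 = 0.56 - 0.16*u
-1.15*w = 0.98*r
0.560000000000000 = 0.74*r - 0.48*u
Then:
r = 3.03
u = 3.50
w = -2.58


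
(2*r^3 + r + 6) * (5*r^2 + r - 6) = 10*r^5 + 2*r^4 - 7*r^3 + 31*r^2 - 36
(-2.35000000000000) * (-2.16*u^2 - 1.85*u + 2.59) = 5.076*u^2 + 4.3475*u - 6.0865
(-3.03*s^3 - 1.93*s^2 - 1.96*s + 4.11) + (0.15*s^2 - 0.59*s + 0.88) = -3.03*s^3 - 1.78*s^2 - 2.55*s + 4.99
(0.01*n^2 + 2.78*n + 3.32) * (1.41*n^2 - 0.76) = 0.0141*n^4 + 3.9198*n^3 + 4.6736*n^2 - 2.1128*n - 2.5232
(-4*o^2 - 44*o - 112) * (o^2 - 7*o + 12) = -4*o^4 - 16*o^3 + 148*o^2 + 256*o - 1344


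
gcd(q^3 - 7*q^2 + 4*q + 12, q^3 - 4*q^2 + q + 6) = q^2 - q - 2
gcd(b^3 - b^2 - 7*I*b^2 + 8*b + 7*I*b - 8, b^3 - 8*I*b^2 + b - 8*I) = b^2 - 7*I*b + 8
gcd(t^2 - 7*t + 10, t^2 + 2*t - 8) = t - 2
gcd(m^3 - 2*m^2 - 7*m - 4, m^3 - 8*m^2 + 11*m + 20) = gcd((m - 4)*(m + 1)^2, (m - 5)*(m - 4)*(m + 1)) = m^2 - 3*m - 4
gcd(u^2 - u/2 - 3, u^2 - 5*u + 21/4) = 1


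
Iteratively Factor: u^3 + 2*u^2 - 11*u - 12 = (u + 1)*(u^2 + u - 12) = (u + 1)*(u + 4)*(u - 3)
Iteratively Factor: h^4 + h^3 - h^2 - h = (h - 1)*(h^3 + 2*h^2 + h) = h*(h - 1)*(h^2 + 2*h + 1) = h*(h - 1)*(h + 1)*(h + 1)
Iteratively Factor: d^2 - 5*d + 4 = (d - 1)*(d - 4)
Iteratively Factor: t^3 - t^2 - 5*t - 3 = (t + 1)*(t^2 - 2*t - 3) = (t + 1)^2*(t - 3)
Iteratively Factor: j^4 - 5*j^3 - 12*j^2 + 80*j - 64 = (j - 1)*(j^3 - 4*j^2 - 16*j + 64) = (j - 4)*(j - 1)*(j^2 - 16) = (j - 4)*(j - 1)*(j + 4)*(j - 4)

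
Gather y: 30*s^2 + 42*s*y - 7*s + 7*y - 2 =30*s^2 - 7*s + y*(42*s + 7) - 2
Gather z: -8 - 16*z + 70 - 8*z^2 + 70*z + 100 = -8*z^2 + 54*z + 162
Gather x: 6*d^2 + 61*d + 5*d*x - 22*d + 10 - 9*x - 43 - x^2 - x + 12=6*d^2 + 39*d - x^2 + x*(5*d - 10) - 21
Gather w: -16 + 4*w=4*w - 16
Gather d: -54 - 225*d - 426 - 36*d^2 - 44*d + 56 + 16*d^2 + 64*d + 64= -20*d^2 - 205*d - 360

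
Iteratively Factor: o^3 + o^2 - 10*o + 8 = (o - 2)*(o^2 + 3*o - 4) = (o - 2)*(o + 4)*(o - 1)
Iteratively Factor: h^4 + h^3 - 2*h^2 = (h - 1)*(h^3 + 2*h^2) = h*(h - 1)*(h^2 + 2*h) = h^2*(h - 1)*(h + 2)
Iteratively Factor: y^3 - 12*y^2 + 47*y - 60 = (y - 3)*(y^2 - 9*y + 20) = (y - 4)*(y - 3)*(y - 5)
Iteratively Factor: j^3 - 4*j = (j + 2)*(j^2 - 2*j) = (j - 2)*(j + 2)*(j)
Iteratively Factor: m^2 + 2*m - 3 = (m - 1)*(m + 3)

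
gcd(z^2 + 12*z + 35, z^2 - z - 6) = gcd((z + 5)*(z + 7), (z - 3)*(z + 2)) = 1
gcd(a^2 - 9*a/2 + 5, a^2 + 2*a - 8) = a - 2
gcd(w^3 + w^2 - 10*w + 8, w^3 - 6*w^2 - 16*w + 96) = w + 4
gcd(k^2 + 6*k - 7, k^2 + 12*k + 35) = k + 7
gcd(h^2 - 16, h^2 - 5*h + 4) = h - 4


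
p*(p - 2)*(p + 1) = p^3 - p^2 - 2*p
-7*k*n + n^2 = n*(-7*k + n)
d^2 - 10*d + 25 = (d - 5)^2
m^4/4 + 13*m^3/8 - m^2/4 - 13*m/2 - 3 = (m/4 + 1/2)*(m - 2)*(m + 1/2)*(m + 6)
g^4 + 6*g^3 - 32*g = g*(g - 2)*(g + 4)^2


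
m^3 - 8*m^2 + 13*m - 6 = (m - 6)*(m - 1)^2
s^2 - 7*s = s*(s - 7)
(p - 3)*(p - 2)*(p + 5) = p^3 - 19*p + 30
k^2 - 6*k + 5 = (k - 5)*(k - 1)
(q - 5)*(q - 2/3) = q^2 - 17*q/3 + 10/3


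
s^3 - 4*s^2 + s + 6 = (s - 3)*(s - 2)*(s + 1)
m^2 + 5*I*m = m*(m + 5*I)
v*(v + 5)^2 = v^3 + 10*v^2 + 25*v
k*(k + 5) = k^2 + 5*k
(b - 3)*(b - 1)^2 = b^3 - 5*b^2 + 7*b - 3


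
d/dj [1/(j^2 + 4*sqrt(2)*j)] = 2*(-j - 2*sqrt(2))/(j^2*(j + 4*sqrt(2))^2)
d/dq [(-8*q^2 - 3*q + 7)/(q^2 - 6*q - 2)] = 3*(17*q^2 + 6*q + 16)/(q^4 - 12*q^3 + 32*q^2 + 24*q + 4)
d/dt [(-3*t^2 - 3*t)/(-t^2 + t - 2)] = 6*(-t^2 + 2*t + 1)/(t^4 - 2*t^3 + 5*t^2 - 4*t + 4)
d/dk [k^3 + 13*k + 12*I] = 3*k^2 + 13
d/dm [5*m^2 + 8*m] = 10*m + 8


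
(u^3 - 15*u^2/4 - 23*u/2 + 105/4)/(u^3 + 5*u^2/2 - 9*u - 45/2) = (4*u^2 - 27*u + 35)/(2*(2*u^2 - u - 15))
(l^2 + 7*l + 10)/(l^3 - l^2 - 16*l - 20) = (l + 5)/(l^2 - 3*l - 10)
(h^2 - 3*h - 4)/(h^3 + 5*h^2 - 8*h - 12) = (h - 4)/(h^2 + 4*h - 12)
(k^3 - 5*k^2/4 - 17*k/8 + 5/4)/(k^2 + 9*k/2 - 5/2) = (4*k^2 - 3*k - 10)/(4*(k + 5))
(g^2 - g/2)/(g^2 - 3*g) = (g - 1/2)/(g - 3)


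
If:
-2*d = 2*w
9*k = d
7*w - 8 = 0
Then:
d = -8/7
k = -8/63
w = 8/7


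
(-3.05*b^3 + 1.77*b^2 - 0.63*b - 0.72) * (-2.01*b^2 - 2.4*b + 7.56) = 6.1305*b^5 + 3.7623*b^4 - 26.0397*b^3 + 16.3404*b^2 - 3.0348*b - 5.4432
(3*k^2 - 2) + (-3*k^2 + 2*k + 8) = 2*k + 6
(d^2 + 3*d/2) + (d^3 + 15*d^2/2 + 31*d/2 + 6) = d^3 + 17*d^2/2 + 17*d + 6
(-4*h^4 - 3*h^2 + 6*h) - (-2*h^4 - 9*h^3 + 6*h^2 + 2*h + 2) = -2*h^4 + 9*h^3 - 9*h^2 + 4*h - 2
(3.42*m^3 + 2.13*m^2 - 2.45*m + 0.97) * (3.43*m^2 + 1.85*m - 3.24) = 11.7306*m^5 + 13.6329*m^4 - 15.5438*m^3 - 8.1066*m^2 + 9.7325*m - 3.1428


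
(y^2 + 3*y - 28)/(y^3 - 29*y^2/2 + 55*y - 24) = 2*(y^2 + 3*y - 28)/(2*y^3 - 29*y^2 + 110*y - 48)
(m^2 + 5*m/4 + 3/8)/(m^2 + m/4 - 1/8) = (4*m + 3)/(4*m - 1)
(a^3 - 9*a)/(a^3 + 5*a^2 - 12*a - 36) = a*(a + 3)/(a^2 + 8*a + 12)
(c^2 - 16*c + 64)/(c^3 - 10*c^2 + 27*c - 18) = (c^2 - 16*c + 64)/(c^3 - 10*c^2 + 27*c - 18)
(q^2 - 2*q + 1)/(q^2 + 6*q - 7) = (q - 1)/(q + 7)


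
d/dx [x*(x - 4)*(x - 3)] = 3*x^2 - 14*x + 12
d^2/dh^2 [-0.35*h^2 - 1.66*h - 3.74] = -0.700000000000000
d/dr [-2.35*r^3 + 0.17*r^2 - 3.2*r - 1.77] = -7.05*r^2 + 0.34*r - 3.2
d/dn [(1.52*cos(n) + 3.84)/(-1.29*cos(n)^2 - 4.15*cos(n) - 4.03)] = (1.9608*sin(n)^2 - 9.9072*cos(n) - 11.7712)*sin(n)/(1.29*cos(n)^2 + 4.15*cos(n) + 4.03)^2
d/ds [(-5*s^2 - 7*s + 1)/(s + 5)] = (-5*s^2 - 50*s - 36)/(s^2 + 10*s + 25)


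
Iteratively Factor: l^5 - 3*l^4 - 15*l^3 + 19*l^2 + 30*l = (l - 5)*(l^4 + 2*l^3 - 5*l^2 - 6*l) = l*(l - 5)*(l^3 + 2*l^2 - 5*l - 6) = l*(l - 5)*(l - 2)*(l^2 + 4*l + 3) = l*(l - 5)*(l - 2)*(l + 1)*(l + 3)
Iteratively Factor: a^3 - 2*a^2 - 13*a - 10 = (a + 2)*(a^2 - 4*a - 5) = (a + 1)*(a + 2)*(a - 5)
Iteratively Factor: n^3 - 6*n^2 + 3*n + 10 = (n + 1)*(n^2 - 7*n + 10) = (n - 5)*(n + 1)*(n - 2)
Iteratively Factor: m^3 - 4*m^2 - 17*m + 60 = (m - 3)*(m^2 - m - 20) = (m - 3)*(m + 4)*(m - 5)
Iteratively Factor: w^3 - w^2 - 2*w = (w - 2)*(w^2 + w) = (w - 2)*(w + 1)*(w)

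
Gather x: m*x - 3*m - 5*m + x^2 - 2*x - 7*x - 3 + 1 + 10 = -8*m + x^2 + x*(m - 9) + 8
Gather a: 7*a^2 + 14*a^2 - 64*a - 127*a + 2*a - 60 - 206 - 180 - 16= 21*a^2 - 189*a - 462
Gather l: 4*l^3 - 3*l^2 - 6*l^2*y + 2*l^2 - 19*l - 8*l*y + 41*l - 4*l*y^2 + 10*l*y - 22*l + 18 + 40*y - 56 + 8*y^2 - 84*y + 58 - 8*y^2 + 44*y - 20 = 4*l^3 + l^2*(-6*y - 1) + l*(-4*y^2 + 2*y)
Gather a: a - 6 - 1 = a - 7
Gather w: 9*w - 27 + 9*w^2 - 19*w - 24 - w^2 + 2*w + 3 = 8*w^2 - 8*w - 48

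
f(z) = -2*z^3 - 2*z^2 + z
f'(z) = -6*z^2 - 4*z + 1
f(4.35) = -198.12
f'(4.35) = -129.94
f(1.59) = -11.51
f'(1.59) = -20.53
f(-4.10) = 100.12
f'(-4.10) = -83.46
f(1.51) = -9.94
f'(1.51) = -18.72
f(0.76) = -1.27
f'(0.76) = -5.51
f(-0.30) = -0.43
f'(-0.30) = 1.66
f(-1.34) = -0.12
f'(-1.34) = -4.41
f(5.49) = -385.73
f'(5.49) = -201.80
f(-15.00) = 6285.00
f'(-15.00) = -1289.00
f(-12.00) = 3156.00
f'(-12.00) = -815.00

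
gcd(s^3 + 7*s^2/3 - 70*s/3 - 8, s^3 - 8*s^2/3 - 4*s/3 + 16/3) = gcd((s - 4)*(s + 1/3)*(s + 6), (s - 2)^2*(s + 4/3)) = 1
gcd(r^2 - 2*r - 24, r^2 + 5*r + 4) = r + 4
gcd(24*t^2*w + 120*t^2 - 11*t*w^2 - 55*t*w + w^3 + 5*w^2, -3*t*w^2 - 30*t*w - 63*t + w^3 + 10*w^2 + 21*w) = 3*t - w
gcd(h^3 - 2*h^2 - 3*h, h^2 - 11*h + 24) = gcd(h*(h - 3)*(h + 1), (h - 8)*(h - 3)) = h - 3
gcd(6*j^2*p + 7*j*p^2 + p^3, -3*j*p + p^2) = p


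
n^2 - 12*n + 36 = (n - 6)^2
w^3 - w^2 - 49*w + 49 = (w - 7)*(w - 1)*(w + 7)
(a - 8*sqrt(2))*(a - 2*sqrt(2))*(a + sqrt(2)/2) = a^3 - 19*sqrt(2)*a^2/2 + 22*a + 16*sqrt(2)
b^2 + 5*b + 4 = (b + 1)*(b + 4)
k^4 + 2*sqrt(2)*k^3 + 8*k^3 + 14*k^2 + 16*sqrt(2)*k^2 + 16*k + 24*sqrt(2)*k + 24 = (k + 2)*(k + 6)*(k + sqrt(2))^2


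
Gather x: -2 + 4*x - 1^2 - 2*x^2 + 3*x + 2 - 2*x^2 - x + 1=-4*x^2 + 6*x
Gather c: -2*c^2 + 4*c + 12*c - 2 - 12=-2*c^2 + 16*c - 14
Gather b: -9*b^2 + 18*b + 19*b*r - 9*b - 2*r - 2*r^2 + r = -9*b^2 + b*(19*r + 9) - 2*r^2 - r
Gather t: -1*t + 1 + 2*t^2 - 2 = 2*t^2 - t - 1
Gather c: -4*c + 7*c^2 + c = 7*c^2 - 3*c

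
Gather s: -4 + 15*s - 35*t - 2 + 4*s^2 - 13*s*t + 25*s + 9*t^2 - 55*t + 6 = 4*s^2 + s*(40 - 13*t) + 9*t^2 - 90*t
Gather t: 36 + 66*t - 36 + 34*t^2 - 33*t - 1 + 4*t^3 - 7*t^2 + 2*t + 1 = 4*t^3 + 27*t^2 + 35*t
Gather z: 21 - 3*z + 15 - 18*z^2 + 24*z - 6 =-18*z^2 + 21*z + 30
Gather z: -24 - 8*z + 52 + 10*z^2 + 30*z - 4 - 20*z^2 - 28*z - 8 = -10*z^2 - 6*z + 16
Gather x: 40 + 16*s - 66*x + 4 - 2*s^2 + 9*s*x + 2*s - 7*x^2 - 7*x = -2*s^2 + 18*s - 7*x^2 + x*(9*s - 73) + 44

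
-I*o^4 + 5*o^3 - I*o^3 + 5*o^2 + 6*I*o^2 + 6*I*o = o*(o + 2*I)*(o + 3*I)*(-I*o - I)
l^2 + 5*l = l*(l + 5)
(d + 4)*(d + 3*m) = d^2 + 3*d*m + 4*d + 12*m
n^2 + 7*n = n*(n + 7)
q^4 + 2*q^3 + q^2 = q^2*(q + 1)^2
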